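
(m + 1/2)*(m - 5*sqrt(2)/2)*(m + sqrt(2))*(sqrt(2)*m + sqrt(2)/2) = sqrt(2)*m^4 - 3*m^3 + sqrt(2)*m^3 - 19*sqrt(2)*m^2/4 - 3*m^2 - 5*sqrt(2)*m - 3*m/4 - 5*sqrt(2)/4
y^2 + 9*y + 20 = (y + 4)*(y + 5)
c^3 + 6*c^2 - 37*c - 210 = (c - 6)*(c + 5)*(c + 7)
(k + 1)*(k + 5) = k^2 + 6*k + 5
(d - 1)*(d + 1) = d^2 - 1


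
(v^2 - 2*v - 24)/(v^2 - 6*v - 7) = (-v^2 + 2*v + 24)/(-v^2 + 6*v + 7)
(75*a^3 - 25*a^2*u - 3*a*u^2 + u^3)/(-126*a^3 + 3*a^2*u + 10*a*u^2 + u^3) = (-25*a^2 + u^2)/(42*a^2 + 13*a*u + u^2)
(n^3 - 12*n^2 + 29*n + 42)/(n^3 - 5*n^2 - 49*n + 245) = (n^2 - 5*n - 6)/(n^2 + 2*n - 35)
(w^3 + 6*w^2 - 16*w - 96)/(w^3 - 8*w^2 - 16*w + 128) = (w + 6)/(w - 8)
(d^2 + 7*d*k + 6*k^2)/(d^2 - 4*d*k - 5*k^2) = (d + 6*k)/(d - 5*k)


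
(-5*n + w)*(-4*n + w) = 20*n^2 - 9*n*w + w^2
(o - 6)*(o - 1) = o^2 - 7*o + 6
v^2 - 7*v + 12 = (v - 4)*(v - 3)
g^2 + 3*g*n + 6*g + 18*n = (g + 6)*(g + 3*n)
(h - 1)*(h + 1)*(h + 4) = h^3 + 4*h^2 - h - 4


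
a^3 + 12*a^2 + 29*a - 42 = (a - 1)*(a + 6)*(a + 7)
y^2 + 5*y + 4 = (y + 1)*(y + 4)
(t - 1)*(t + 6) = t^2 + 5*t - 6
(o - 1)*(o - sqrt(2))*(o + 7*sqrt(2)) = o^3 - o^2 + 6*sqrt(2)*o^2 - 14*o - 6*sqrt(2)*o + 14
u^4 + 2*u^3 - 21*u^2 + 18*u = u*(u - 3)*(u - 1)*(u + 6)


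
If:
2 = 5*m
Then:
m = 2/5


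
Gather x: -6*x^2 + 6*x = -6*x^2 + 6*x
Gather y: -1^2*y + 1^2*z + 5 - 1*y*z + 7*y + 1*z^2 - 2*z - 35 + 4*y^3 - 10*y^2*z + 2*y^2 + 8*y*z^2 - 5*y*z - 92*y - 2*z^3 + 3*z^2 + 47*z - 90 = 4*y^3 + y^2*(2 - 10*z) + y*(8*z^2 - 6*z - 86) - 2*z^3 + 4*z^2 + 46*z - 120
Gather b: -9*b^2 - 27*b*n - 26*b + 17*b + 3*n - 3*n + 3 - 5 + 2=-9*b^2 + b*(-27*n - 9)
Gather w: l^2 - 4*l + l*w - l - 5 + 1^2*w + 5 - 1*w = l^2 + l*w - 5*l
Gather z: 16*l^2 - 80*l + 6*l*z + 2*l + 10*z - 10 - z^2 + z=16*l^2 - 78*l - z^2 + z*(6*l + 11) - 10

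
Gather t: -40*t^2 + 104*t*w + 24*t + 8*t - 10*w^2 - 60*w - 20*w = -40*t^2 + t*(104*w + 32) - 10*w^2 - 80*w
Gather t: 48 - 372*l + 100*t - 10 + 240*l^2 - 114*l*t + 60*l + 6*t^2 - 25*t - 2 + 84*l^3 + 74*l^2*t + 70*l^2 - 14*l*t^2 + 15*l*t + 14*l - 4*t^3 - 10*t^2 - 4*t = 84*l^3 + 310*l^2 - 298*l - 4*t^3 + t^2*(-14*l - 4) + t*(74*l^2 - 99*l + 71) + 36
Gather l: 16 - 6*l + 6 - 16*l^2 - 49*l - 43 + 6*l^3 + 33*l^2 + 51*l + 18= 6*l^3 + 17*l^2 - 4*l - 3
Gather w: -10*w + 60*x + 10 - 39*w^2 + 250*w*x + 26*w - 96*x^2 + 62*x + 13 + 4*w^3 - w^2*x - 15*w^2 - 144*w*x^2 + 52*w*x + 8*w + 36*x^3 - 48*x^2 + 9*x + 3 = 4*w^3 + w^2*(-x - 54) + w*(-144*x^2 + 302*x + 24) + 36*x^3 - 144*x^2 + 131*x + 26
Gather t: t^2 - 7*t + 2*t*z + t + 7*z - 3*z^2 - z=t^2 + t*(2*z - 6) - 3*z^2 + 6*z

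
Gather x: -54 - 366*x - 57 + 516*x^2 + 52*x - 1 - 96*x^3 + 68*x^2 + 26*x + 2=-96*x^3 + 584*x^2 - 288*x - 110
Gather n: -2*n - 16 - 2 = -2*n - 18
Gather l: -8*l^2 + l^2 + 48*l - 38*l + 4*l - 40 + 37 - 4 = -7*l^2 + 14*l - 7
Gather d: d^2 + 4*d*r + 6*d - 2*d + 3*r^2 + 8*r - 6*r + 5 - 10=d^2 + d*(4*r + 4) + 3*r^2 + 2*r - 5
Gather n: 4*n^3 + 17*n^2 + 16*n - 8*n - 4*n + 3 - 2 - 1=4*n^3 + 17*n^2 + 4*n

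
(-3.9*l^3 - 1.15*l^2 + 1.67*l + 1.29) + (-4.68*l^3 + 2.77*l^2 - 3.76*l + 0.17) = -8.58*l^3 + 1.62*l^2 - 2.09*l + 1.46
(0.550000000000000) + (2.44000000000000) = 2.99000000000000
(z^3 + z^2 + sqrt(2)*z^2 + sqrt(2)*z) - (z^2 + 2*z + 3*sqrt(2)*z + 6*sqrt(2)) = z^3 + sqrt(2)*z^2 - 2*sqrt(2)*z - 2*z - 6*sqrt(2)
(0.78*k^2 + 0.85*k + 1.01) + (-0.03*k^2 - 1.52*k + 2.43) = 0.75*k^2 - 0.67*k + 3.44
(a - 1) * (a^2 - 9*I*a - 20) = a^3 - a^2 - 9*I*a^2 - 20*a + 9*I*a + 20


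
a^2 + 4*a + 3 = (a + 1)*(a + 3)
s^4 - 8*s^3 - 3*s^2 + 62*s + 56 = (s - 7)*(s - 4)*(s + 1)*(s + 2)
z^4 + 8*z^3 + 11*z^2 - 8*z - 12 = (z - 1)*(z + 1)*(z + 2)*(z + 6)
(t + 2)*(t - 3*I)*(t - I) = t^3 + 2*t^2 - 4*I*t^2 - 3*t - 8*I*t - 6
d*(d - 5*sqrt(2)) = d^2 - 5*sqrt(2)*d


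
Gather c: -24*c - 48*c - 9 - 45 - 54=-72*c - 108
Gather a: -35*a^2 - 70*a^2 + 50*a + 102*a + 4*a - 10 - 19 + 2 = -105*a^2 + 156*a - 27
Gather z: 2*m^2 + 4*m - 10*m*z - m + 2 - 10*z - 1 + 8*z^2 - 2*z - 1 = 2*m^2 + 3*m + 8*z^2 + z*(-10*m - 12)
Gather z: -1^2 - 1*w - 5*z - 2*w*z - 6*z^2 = -w - 6*z^2 + z*(-2*w - 5) - 1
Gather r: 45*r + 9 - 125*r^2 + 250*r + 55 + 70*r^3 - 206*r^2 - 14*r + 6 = 70*r^3 - 331*r^2 + 281*r + 70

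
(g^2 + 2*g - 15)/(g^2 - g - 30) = (g - 3)/(g - 6)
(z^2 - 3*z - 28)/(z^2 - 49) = (z + 4)/(z + 7)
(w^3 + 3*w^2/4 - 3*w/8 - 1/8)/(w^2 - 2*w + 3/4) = (4*w^2 + 5*w + 1)/(2*(2*w - 3))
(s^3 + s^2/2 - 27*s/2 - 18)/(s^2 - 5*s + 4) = (2*s^2 + 9*s + 9)/(2*(s - 1))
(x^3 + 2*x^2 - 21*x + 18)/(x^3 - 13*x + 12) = (x + 6)/(x + 4)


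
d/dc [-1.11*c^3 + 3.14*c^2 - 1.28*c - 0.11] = -3.33*c^2 + 6.28*c - 1.28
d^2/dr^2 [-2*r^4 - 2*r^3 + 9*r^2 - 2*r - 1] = -24*r^2 - 12*r + 18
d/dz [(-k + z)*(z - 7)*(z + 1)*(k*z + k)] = k*(z + 1)*(-2*(k - z)*(z - 7) - (k - z)*(z + 1) + (z - 7)*(z + 1))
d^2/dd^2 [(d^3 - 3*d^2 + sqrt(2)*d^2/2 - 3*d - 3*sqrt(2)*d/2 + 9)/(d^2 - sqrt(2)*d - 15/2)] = 6*(-12*sqrt(2)*d^3 + 20*d^3 - 108*d^2 + 90*sqrt(2)*d^2 - 162*sqrt(2)*d + 270*d - 162 + 135*sqrt(2))/(8*d^6 - 24*sqrt(2)*d^5 - 132*d^4 + 344*sqrt(2)*d^3 + 990*d^2 - 1350*sqrt(2)*d - 3375)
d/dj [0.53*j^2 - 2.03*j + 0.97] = 1.06*j - 2.03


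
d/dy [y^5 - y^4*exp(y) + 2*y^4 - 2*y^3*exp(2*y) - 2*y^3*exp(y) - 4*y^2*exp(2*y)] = y*(-y^3*exp(y) + 5*y^3 - 4*y^2*exp(2*y) - 6*y^2*exp(y) + 8*y^2 - 14*y*exp(2*y) - 6*y*exp(y) - 8*exp(2*y))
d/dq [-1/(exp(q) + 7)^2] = 2*exp(q)/(exp(q) + 7)^3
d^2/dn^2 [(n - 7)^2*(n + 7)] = 6*n - 14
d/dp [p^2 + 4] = 2*p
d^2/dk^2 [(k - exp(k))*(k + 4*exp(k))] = 3*k*exp(k) - 16*exp(2*k) + 6*exp(k) + 2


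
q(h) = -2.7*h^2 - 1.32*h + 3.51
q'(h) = -5.4*h - 1.32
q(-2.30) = -7.74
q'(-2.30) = 11.10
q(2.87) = -22.52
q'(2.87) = -16.82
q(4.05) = -46.12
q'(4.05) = -23.19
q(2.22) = -12.73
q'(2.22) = -13.31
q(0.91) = 0.07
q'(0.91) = -6.23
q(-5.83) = -80.56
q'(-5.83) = 30.16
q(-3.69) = -28.38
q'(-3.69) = 18.61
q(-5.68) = -76.10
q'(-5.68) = 29.35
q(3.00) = -24.75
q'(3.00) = -17.52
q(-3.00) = -16.83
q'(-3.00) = 14.88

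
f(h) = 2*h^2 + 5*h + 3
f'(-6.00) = -19.00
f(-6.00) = 45.00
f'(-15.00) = -55.00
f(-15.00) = 378.00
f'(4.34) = 22.36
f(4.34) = 62.37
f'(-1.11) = 0.56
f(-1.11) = -0.09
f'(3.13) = 17.52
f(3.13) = 38.24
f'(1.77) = 12.08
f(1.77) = 18.12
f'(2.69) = 15.76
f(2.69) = 30.92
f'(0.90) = 8.60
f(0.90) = 9.12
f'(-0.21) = 4.16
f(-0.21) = 2.04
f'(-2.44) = -4.76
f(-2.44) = 2.71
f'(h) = 4*h + 5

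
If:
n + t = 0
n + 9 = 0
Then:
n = -9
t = 9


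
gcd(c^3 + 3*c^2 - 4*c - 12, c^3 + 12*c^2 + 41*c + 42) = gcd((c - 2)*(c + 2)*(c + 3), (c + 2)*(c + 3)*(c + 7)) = c^2 + 5*c + 6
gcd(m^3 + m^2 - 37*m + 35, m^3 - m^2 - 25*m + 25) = m^2 - 6*m + 5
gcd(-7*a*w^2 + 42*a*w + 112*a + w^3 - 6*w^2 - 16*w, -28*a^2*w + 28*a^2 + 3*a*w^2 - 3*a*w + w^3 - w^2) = 1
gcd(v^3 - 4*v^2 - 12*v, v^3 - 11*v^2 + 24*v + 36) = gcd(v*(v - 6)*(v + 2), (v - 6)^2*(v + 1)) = v - 6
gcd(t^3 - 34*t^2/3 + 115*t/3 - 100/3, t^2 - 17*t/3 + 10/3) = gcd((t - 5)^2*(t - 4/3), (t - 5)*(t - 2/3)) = t - 5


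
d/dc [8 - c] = -1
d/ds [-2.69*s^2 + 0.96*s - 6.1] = 0.96 - 5.38*s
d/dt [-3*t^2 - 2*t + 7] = -6*t - 2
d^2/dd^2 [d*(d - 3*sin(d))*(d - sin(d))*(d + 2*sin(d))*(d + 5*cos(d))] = 2*d^4*sin(d) - 5*d^4*cos(d) + 20*d^3*sin(d)^2 + 40*d^3*sin(d)*cos(d) - 40*d^3*sin(d) - 16*d^3*cos(d) + 10*d^3 - 54*d^2*sin(d)^3 + 225*d^2*sin(d)^2*cos(d) + 120*d^2*sin(d)^2 - 60*d^2*sin(d)*cos(d) + 12*d^2*sin(d) + 10*d^2*cos(d) - 60*d^2 - 480*d*sin(d)^3*cos(d) + 300*d*sin(d)^3 + 72*d*sin(d)^2*cos(d) - 30*d*sin(d)^2 + 120*d*sin(d)*cos(d) - 200*d*sin(d) - 240*sin(d)^4 + 12*sin(d)^3 - 50*sin(d)^2*cos(d) + 180*sin(d)^2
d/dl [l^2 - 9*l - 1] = 2*l - 9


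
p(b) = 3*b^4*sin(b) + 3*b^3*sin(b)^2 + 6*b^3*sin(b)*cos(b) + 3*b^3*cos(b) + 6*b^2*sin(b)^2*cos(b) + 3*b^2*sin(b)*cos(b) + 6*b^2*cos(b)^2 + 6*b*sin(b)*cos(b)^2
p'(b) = 3*b^4*cos(b) - 6*b^3*sin(b)^2 + 6*b^3*sin(b)*cos(b) + 9*b^3*sin(b) + 6*b^3*cos(b)^2 - 6*b^2*sin(b)^3 + 6*b^2*sin(b)^2 + 12*b^2*sin(b)*cos(b)^2 + 6*b^2*sin(b)*cos(b) + 3*b^2*cos(b)^2 + 9*b^2*cos(b) + 6*b*sin(b)*cos(b) + 6*b*cos(b)^3 + 12*b*cos(b)^2 + 6*sin(b)*cos(b)^2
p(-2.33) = -79.31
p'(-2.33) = -32.40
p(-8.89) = -9763.28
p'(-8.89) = -17244.51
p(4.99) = -1511.17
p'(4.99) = -1121.77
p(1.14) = 20.11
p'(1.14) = 29.83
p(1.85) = 30.45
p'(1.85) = -7.65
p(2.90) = -7.25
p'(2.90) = -80.19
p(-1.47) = -21.56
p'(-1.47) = 77.14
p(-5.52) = 1007.78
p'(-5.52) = 852.24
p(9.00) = 5103.60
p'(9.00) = -14217.37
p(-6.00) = 300.92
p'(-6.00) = 2234.31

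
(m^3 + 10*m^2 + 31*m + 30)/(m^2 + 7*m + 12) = (m^2 + 7*m + 10)/(m + 4)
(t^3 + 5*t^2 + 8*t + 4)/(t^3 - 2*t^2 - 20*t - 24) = (t + 1)/(t - 6)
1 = 1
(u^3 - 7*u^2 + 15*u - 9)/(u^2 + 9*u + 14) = (u^3 - 7*u^2 + 15*u - 9)/(u^2 + 9*u + 14)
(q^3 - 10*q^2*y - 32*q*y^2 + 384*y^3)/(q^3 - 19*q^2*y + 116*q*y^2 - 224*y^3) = (q^2 - 2*q*y - 48*y^2)/(q^2 - 11*q*y + 28*y^2)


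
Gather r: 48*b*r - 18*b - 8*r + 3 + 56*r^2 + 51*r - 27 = -18*b + 56*r^2 + r*(48*b + 43) - 24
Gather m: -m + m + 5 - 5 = 0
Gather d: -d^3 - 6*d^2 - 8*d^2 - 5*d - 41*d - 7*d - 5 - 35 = -d^3 - 14*d^2 - 53*d - 40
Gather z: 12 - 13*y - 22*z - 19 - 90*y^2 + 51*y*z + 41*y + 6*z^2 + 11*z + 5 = -90*y^2 + 28*y + 6*z^2 + z*(51*y - 11) - 2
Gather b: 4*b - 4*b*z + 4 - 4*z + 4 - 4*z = b*(4 - 4*z) - 8*z + 8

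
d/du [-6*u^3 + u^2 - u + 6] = -18*u^2 + 2*u - 1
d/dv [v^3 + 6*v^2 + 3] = 3*v*(v + 4)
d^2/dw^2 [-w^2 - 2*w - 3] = -2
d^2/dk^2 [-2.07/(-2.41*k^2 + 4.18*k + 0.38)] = (24.045534*k^2 - 41.705532*k - 2.07*(4.82*k - 4.18)*(9.64*k - 8.36) - 3.791412)/(-2.41*k^2 + 4.18*k + 0.38)^3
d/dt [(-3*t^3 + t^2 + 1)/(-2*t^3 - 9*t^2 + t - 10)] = (29*t^4 - 6*t^3 + 97*t^2 - 2*t - 1)/(4*t^6 + 36*t^5 + 77*t^4 + 22*t^3 + 181*t^2 - 20*t + 100)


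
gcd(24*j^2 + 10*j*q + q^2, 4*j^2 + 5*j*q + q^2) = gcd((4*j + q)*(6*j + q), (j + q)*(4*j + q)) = 4*j + q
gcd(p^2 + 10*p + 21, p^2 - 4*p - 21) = p + 3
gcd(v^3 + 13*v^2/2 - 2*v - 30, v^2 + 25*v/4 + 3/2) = v + 6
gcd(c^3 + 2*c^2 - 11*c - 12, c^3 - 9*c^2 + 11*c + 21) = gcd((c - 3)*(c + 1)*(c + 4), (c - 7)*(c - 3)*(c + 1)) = c^2 - 2*c - 3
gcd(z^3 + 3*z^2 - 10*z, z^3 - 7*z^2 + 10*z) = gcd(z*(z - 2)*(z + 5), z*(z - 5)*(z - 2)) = z^2 - 2*z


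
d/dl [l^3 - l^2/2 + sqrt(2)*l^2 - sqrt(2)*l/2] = 3*l^2 - l + 2*sqrt(2)*l - sqrt(2)/2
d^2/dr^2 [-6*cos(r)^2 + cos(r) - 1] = -cos(r) + 12*cos(2*r)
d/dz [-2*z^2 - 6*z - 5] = -4*z - 6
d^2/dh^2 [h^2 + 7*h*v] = 2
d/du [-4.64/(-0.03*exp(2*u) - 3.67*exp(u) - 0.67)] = (-0.2784*exp(u) - 17.0288)*exp(u)/(0.03*exp(2*u) + 3.67*exp(u) + 0.67)^2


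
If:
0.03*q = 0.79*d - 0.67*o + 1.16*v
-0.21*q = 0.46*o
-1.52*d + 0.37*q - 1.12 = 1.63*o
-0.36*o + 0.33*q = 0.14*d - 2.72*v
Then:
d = -0.07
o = -0.42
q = 0.91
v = -0.17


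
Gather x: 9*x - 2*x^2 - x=-2*x^2 + 8*x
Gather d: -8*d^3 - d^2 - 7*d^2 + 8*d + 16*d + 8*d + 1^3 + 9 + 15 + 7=-8*d^3 - 8*d^2 + 32*d + 32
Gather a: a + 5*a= 6*a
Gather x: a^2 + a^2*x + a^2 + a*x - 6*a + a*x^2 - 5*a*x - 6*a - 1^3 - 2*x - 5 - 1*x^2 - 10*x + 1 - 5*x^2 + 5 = 2*a^2 - 12*a + x^2*(a - 6) + x*(a^2 - 4*a - 12)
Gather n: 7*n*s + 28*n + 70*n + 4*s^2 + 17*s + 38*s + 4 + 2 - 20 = n*(7*s + 98) + 4*s^2 + 55*s - 14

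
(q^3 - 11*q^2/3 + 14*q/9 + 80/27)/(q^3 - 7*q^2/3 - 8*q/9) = (9*q^2 - 9*q - 10)/(3*q*(3*q + 1))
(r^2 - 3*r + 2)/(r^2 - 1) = (r - 2)/(r + 1)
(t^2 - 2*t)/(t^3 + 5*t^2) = (t - 2)/(t*(t + 5))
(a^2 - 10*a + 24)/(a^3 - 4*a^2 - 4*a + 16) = (a - 6)/(a^2 - 4)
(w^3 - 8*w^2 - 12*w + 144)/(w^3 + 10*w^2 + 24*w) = (w^2 - 12*w + 36)/(w*(w + 6))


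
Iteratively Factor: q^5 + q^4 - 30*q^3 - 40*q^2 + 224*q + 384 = (q + 4)*(q^4 - 3*q^3 - 18*q^2 + 32*q + 96) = (q - 4)*(q + 4)*(q^3 + q^2 - 14*q - 24) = (q - 4)^2*(q + 4)*(q^2 + 5*q + 6) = (q - 4)^2*(q + 3)*(q + 4)*(q + 2)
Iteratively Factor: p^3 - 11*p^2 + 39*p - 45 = (p - 3)*(p^2 - 8*p + 15) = (p - 3)^2*(p - 5)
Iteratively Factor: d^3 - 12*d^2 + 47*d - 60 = (d - 5)*(d^2 - 7*d + 12) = (d - 5)*(d - 4)*(d - 3)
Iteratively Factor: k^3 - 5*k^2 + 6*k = (k - 3)*(k^2 - 2*k) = k*(k - 3)*(k - 2)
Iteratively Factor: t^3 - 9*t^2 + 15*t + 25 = (t + 1)*(t^2 - 10*t + 25) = (t - 5)*(t + 1)*(t - 5)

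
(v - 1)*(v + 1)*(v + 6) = v^3 + 6*v^2 - v - 6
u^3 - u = u*(u - 1)*(u + 1)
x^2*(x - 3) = x^3 - 3*x^2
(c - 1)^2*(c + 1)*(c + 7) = c^4 + 6*c^3 - 8*c^2 - 6*c + 7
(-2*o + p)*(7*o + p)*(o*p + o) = -14*o^3*p - 14*o^3 + 5*o^2*p^2 + 5*o^2*p + o*p^3 + o*p^2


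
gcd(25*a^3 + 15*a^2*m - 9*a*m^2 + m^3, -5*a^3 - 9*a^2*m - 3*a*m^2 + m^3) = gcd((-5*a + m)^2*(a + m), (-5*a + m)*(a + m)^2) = 5*a^2 + 4*a*m - m^2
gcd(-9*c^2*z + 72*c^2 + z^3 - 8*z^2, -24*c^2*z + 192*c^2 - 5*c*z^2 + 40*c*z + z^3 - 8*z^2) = 3*c*z - 24*c + z^2 - 8*z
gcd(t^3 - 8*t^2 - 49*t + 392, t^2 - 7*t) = t - 7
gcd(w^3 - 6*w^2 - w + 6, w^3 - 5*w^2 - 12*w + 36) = w - 6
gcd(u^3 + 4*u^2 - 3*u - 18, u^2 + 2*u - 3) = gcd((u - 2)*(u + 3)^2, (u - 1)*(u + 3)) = u + 3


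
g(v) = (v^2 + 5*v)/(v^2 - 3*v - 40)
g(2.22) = -0.38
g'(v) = (3 - 2*v)*(v^2 + 5*v)/(v^2 - 3*v - 40)^2 + (2*v + 5)/(v^2 - 3*v - 40) = -8/(v^2 - 16*v + 64)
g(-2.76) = 0.26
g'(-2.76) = -0.07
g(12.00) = 3.00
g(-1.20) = 0.13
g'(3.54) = -0.40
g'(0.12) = -0.13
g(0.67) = -0.09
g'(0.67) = -0.15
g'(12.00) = -0.50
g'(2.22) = -0.24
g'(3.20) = -0.35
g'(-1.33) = -0.09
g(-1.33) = 0.14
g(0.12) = -0.02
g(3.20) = -0.67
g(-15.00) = 0.65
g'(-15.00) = -0.02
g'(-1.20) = -0.09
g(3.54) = -0.79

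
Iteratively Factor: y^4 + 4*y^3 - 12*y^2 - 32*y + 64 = (y + 4)*(y^3 - 12*y + 16) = (y - 2)*(y + 4)*(y^2 + 2*y - 8) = (y - 2)*(y + 4)^2*(y - 2)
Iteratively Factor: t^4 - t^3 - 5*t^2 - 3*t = (t + 1)*(t^3 - 2*t^2 - 3*t) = t*(t + 1)*(t^2 - 2*t - 3) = t*(t + 1)^2*(t - 3)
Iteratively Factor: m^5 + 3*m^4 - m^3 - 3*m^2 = (m)*(m^4 + 3*m^3 - m^2 - 3*m) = m*(m - 1)*(m^3 + 4*m^2 + 3*m) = m*(m - 1)*(m + 1)*(m^2 + 3*m) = m*(m - 1)*(m + 1)*(m + 3)*(m)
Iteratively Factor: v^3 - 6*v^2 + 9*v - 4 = (v - 1)*(v^2 - 5*v + 4) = (v - 4)*(v - 1)*(v - 1)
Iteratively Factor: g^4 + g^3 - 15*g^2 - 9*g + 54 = (g + 3)*(g^3 - 2*g^2 - 9*g + 18) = (g - 2)*(g + 3)*(g^2 - 9) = (g - 3)*(g - 2)*(g + 3)*(g + 3)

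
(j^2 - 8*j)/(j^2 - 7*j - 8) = j/(j + 1)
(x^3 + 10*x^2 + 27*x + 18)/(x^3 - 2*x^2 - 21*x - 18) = (x + 6)/(x - 6)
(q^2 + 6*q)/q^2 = (q + 6)/q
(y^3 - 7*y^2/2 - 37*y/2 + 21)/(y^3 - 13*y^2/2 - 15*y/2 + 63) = (2*y^2 + 5*y - 7)/(2*y^2 - y - 21)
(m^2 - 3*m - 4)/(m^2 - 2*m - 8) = (m + 1)/(m + 2)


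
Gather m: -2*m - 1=-2*m - 1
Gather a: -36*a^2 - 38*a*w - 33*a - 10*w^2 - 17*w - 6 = -36*a^2 + a*(-38*w - 33) - 10*w^2 - 17*w - 6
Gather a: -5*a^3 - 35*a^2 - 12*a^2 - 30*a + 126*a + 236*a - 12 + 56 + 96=-5*a^3 - 47*a^2 + 332*a + 140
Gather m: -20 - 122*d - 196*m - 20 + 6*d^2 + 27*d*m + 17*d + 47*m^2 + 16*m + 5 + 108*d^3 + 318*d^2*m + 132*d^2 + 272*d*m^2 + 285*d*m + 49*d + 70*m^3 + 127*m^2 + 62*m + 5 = 108*d^3 + 138*d^2 - 56*d + 70*m^3 + m^2*(272*d + 174) + m*(318*d^2 + 312*d - 118) - 30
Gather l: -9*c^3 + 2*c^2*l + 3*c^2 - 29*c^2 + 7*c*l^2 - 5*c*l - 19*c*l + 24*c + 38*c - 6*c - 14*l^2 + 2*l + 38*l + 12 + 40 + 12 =-9*c^3 - 26*c^2 + 56*c + l^2*(7*c - 14) + l*(2*c^2 - 24*c + 40) + 64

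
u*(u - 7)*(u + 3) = u^3 - 4*u^2 - 21*u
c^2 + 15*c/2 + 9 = (c + 3/2)*(c + 6)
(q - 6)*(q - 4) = q^2 - 10*q + 24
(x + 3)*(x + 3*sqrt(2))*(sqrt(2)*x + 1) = sqrt(2)*x^3 + 3*sqrt(2)*x^2 + 7*x^2 + 3*sqrt(2)*x + 21*x + 9*sqrt(2)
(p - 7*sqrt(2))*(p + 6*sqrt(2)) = p^2 - sqrt(2)*p - 84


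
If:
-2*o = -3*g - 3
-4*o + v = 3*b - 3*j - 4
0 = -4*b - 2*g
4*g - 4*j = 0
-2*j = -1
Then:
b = -1/4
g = 1/2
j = 1/2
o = 9/4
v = 11/4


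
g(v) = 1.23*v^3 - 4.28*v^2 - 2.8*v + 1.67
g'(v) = 3.69*v^2 - 8.56*v - 2.8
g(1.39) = -7.19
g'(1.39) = -7.57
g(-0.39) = 2.04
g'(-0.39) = 1.10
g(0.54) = -0.90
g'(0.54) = -6.35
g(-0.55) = 1.71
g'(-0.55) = 3.02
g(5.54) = 63.94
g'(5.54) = 63.03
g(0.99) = -4.10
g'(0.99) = -7.66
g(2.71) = -12.87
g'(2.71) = 1.10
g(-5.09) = -257.17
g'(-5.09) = 136.37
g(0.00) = 1.67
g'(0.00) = -2.80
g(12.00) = 1477.19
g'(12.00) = 425.84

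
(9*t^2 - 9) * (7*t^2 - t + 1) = 63*t^4 - 9*t^3 - 54*t^2 + 9*t - 9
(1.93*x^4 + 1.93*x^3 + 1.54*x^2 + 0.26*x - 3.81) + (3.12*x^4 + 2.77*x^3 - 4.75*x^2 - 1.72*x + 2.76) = 5.05*x^4 + 4.7*x^3 - 3.21*x^2 - 1.46*x - 1.05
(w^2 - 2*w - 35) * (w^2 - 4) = w^4 - 2*w^3 - 39*w^2 + 8*w + 140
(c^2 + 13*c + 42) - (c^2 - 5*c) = 18*c + 42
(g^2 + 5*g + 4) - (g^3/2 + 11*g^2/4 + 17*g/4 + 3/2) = -g^3/2 - 7*g^2/4 + 3*g/4 + 5/2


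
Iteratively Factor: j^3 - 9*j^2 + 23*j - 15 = (j - 1)*(j^2 - 8*j + 15) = (j - 5)*(j - 1)*(j - 3)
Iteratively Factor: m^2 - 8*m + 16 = (m - 4)*(m - 4)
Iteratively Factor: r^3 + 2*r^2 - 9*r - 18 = (r + 3)*(r^2 - r - 6) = (r - 3)*(r + 3)*(r + 2)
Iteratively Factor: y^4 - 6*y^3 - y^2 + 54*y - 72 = (y + 3)*(y^3 - 9*y^2 + 26*y - 24) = (y - 4)*(y + 3)*(y^2 - 5*y + 6) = (y - 4)*(y - 2)*(y + 3)*(y - 3)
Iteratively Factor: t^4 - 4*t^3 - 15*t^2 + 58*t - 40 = (t - 2)*(t^3 - 2*t^2 - 19*t + 20) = (t - 2)*(t - 1)*(t^2 - t - 20) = (t - 2)*(t - 1)*(t + 4)*(t - 5)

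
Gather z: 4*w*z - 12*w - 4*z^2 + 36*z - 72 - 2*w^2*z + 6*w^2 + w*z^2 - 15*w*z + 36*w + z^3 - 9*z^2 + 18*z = 6*w^2 + 24*w + z^3 + z^2*(w - 13) + z*(-2*w^2 - 11*w + 54) - 72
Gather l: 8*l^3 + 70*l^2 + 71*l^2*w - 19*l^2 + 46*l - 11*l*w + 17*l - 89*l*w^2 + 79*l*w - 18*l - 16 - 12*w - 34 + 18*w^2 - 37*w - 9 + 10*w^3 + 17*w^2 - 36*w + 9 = 8*l^3 + l^2*(71*w + 51) + l*(-89*w^2 + 68*w + 45) + 10*w^3 + 35*w^2 - 85*w - 50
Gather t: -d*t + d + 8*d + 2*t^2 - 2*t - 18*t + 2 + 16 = 9*d + 2*t^2 + t*(-d - 20) + 18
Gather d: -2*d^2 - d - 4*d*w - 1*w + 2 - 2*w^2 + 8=-2*d^2 + d*(-4*w - 1) - 2*w^2 - w + 10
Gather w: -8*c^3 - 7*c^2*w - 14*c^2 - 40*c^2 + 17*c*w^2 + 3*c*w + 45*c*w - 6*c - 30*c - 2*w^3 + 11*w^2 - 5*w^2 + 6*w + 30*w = -8*c^3 - 54*c^2 - 36*c - 2*w^3 + w^2*(17*c + 6) + w*(-7*c^2 + 48*c + 36)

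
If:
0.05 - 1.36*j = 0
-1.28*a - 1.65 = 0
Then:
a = -1.29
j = 0.04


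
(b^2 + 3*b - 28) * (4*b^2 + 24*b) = 4*b^4 + 36*b^3 - 40*b^2 - 672*b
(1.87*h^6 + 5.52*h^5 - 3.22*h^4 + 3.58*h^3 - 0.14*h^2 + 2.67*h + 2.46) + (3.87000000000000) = 1.87*h^6 + 5.52*h^5 - 3.22*h^4 + 3.58*h^3 - 0.14*h^2 + 2.67*h + 6.33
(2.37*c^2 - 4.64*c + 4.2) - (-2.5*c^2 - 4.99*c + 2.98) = 4.87*c^2 + 0.350000000000001*c + 1.22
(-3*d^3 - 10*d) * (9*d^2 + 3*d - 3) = -27*d^5 - 9*d^4 - 81*d^3 - 30*d^2 + 30*d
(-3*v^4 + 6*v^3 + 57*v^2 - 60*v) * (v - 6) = -3*v^5 + 24*v^4 + 21*v^3 - 402*v^2 + 360*v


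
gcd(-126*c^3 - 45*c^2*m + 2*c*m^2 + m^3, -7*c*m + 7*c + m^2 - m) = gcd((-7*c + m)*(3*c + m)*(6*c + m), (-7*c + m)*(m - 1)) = 7*c - m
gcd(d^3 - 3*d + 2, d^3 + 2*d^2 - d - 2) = d^2 + d - 2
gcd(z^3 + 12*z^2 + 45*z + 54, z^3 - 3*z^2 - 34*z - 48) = z + 3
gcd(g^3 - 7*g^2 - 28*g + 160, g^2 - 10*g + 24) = g - 4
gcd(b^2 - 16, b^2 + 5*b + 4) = b + 4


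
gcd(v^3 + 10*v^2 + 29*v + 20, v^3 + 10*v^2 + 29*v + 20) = v^3 + 10*v^2 + 29*v + 20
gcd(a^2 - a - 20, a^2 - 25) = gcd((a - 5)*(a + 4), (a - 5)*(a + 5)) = a - 5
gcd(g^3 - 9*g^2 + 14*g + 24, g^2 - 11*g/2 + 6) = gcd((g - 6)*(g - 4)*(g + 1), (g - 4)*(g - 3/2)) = g - 4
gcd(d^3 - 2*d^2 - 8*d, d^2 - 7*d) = d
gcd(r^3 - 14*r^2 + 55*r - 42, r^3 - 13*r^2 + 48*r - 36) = r^2 - 7*r + 6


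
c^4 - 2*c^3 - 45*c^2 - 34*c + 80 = (c - 8)*(c - 1)*(c + 2)*(c + 5)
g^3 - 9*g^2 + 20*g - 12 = (g - 6)*(g - 2)*(g - 1)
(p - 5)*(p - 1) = p^2 - 6*p + 5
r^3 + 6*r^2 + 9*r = r*(r + 3)^2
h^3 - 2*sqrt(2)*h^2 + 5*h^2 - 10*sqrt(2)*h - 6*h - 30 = (h + 5)*(h - 3*sqrt(2))*(h + sqrt(2))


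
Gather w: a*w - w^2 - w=-w^2 + w*(a - 1)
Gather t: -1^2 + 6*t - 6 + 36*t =42*t - 7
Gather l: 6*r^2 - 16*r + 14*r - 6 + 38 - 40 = 6*r^2 - 2*r - 8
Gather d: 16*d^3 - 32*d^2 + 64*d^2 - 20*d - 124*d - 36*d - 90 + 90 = 16*d^3 + 32*d^2 - 180*d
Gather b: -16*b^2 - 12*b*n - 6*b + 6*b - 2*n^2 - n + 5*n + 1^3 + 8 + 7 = -16*b^2 - 12*b*n - 2*n^2 + 4*n + 16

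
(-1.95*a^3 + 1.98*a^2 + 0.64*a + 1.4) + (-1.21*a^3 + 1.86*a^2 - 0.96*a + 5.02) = -3.16*a^3 + 3.84*a^2 - 0.32*a + 6.42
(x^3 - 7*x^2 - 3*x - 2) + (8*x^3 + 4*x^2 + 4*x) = 9*x^3 - 3*x^2 + x - 2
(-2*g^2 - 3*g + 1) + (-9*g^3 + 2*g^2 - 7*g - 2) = -9*g^3 - 10*g - 1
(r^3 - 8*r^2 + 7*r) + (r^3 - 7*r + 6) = 2*r^3 - 8*r^2 + 6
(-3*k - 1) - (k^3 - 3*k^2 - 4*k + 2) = -k^3 + 3*k^2 + k - 3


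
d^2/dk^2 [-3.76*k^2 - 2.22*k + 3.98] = -7.52000000000000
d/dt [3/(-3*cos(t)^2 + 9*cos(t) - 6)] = (3 - 2*cos(t))*sin(t)/(cos(t)^2 - 3*cos(t) + 2)^2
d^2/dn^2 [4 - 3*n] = 0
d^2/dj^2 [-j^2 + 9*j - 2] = -2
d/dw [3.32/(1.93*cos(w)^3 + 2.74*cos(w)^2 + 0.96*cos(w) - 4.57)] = (19.2228*cos(w)^2 + 18.1936*cos(w) + 3.1872)*sin(w)/(1.93*cos(w)^3 + 2.74*cos(w)^2 + 0.96*cos(w) - 4.57)^2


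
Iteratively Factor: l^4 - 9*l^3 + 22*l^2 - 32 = (l - 2)*(l^3 - 7*l^2 + 8*l + 16) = (l - 4)*(l - 2)*(l^2 - 3*l - 4) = (l - 4)^2*(l - 2)*(l + 1)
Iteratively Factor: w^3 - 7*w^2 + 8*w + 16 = (w + 1)*(w^2 - 8*w + 16) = (w - 4)*(w + 1)*(w - 4)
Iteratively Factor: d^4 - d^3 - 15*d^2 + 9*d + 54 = (d - 3)*(d^3 + 2*d^2 - 9*d - 18) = (d - 3)^2*(d^2 + 5*d + 6) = (d - 3)^2*(d + 3)*(d + 2)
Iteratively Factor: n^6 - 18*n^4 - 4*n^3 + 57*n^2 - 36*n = (n - 1)*(n^5 + n^4 - 17*n^3 - 21*n^2 + 36*n) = n*(n - 1)*(n^4 + n^3 - 17*n^2 - 21*n + 36) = n*(n - 1)*(n + 3)*(n^3 - 2*n^2 - 11*n + 12) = n*(n - 1)*(n + 3)^2*(n^2 - 5*n + 4) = n*(n - 1)^2*(n + 3)^2*(n - 4)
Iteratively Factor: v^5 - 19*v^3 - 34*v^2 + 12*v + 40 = (v + 2)*(v^4 - 2*v^3 - 15*v^2 - 4*v + 20) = (v - 1)*(v + 2)*(v^3 - v^2 - 16*v - 20) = (v - 1)*(v + 2)^2*(v^2 - 3*v - 10) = (v - 1)*(v + 2)^3*(v - 5)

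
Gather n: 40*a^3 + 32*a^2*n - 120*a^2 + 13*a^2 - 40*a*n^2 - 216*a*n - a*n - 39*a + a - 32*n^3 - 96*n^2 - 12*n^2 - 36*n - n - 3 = 40*a^3 - 107*a^2 - 38*a - 32*n^3 + n^2*(-40*a - 108) + n*(32*a^2 - 217*a - 37) - 3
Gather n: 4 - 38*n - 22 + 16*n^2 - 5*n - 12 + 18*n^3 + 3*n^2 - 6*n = 18*n^3 + 19*n^2 - 49*n - 30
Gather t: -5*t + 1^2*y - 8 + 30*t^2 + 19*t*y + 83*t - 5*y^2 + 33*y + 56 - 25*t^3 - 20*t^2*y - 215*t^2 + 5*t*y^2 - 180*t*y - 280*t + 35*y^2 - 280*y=-25*t^3 + t^2*(-20*y - 185) + t*(5*y^2 - 161*y - 202) + 30*y^2 - 246*y + 48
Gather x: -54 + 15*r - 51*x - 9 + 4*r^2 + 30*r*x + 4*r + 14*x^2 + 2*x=4*r^2 + 19*r + 14*x^2 + x*(30*r - 49) - 63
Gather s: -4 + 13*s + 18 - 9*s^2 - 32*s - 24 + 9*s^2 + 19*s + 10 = 0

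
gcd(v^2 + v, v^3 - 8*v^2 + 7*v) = v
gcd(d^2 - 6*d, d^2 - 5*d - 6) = d - 6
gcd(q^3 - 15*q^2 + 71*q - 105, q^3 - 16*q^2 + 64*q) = 1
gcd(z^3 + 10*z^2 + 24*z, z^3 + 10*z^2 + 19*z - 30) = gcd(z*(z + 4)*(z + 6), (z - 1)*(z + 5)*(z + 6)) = z + 6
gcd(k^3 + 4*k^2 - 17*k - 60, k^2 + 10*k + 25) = k + 5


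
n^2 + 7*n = n*(n + 7)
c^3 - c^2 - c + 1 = (c - 1)^2*(c + 1)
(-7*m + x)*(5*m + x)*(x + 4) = -35*m^2*x - 140*m^2 - 2*m*x^2 - 8*m*x + x^3 + 4*x^2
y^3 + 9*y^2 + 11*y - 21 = (y - 1)*(y + 3)*(y + 7)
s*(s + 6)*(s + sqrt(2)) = s^3 + sqrt(2)*s^2 + 6*s^2 + 6*sqrt(2)*s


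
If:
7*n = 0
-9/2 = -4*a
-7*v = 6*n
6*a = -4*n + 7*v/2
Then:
No Solution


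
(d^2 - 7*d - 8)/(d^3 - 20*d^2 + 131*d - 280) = (d + 1)/(d^2 - 12*d + 35)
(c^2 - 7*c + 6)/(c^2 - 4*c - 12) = (c - 1)/(c + 2)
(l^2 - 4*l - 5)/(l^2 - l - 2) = (l - 5)/(l - 2)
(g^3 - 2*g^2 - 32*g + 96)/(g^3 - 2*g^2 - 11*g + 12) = (g^2 + 2*g - 24)/(g^2 + 2*g - 3)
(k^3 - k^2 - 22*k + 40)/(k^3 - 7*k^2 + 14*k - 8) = (k + 5)/(k - 1)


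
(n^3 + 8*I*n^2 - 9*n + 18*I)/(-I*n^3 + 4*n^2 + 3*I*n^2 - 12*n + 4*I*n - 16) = (I*n^3 - 8*n^2 - 9*I*n - 18)/(n^3 + n^2*(-3 + 4*I) + n*(-4 - 12*I) - 16*I)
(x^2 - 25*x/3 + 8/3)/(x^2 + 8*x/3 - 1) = (x - 8)/(x + 3)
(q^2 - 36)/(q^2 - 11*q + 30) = (q + 6)/(q - 5)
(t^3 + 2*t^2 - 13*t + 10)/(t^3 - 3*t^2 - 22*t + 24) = (t^2 + 3*t - 10)/(t^2 - 2*t - 24)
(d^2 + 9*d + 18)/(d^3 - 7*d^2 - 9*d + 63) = (d + 6)/(d^2 - 10*d + 21)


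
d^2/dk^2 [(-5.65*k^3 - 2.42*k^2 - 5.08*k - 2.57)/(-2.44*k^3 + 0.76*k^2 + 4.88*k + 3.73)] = (49.770144*k^6 + 585.119808*k^5 + 917.040816*k^4 + 578.060184*k^3 + 956.006784*k^2 + 582.772806*k - 9.76280399999999)/(14.526784*k^9 - 13.574208*k^8 - 82.932672*k^7 - 12.762928*k^6 + 207.366816*k^5 + 205.72296*k^4 - 97.374788*k^3 - 298.204548*k^2 - 203.684856*k - 51.895117)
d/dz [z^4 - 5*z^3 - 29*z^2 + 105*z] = 4*z^3 - 15*z^2 - 58*z + 105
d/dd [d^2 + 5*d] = 2*d + 5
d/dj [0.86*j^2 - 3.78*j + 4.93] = 1.72*j - 3.78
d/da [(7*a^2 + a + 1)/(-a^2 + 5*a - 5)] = 2*(18*a^2 - 34*a - 5)/(a^4 - 10*a^3 + 35*a^2 - 50*a + 25)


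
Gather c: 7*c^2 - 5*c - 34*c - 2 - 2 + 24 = 7*c^2 - 39*c + 20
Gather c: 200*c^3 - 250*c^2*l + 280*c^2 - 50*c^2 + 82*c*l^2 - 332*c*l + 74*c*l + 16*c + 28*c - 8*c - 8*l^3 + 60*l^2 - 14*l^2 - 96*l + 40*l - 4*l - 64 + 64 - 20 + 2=200*c^3 + c^2*(230 - 250*l) + c*(82*l^2 - 258*l + 36) - 8*l^3 + 46*l^2 - 60*l - 18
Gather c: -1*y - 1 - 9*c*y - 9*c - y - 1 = c*(-9*y - 9) - 2*y - 2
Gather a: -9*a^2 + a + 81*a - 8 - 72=-9*a^2 + 82*a - 80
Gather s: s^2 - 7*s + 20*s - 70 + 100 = s^2 + 13*s + 30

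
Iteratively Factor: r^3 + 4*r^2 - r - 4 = (r + 1)*(r^2 + 3*r - 4) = (r + 1)*(r + 4)*(r - 1)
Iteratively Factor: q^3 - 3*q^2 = (q)*(q^2 - 3*q) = q*(q - 3)*(q)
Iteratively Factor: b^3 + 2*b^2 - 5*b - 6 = (b + 3)*(b^2 - b - 2) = (b + 1)*(b + 3)*(b - 2)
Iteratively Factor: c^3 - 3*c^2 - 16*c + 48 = (c - 4)*(c^2 + c - 12) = (c - 4)*(c - 3)*(c + 4)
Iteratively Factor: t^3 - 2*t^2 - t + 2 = (t - 1)*(t^2 - t - 2) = (t - 2)*(t - 1)*(t + 1)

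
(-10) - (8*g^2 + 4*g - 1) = -8*g^2 - 4*g - 9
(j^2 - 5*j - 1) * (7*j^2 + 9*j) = 7*j^4 - 26*j^3 - 52*j^2 - 9*j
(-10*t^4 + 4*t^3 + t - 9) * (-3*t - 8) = 30*t^5 + 68*t^4 - 32*t^3 - 3*t^2 + 19*t + 72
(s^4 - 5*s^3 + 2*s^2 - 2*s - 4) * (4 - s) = -s^5 + 9*s^4 - 22*s^3 + 10*s^2 - 4*s - 16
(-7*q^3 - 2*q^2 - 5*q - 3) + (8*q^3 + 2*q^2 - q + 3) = q^3 - 6*q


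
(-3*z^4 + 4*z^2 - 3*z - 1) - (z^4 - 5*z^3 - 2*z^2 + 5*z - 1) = -4*z^4 + 5*z^3 + 6*z^2 - 8*z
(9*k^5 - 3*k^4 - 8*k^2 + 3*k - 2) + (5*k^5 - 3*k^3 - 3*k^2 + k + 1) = 14*k^5 - 3*k^4 - 3*k^3 - 11*k^2 + 4*k - 1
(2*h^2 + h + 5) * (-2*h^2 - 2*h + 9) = -4*h^4 - 6*h^3 + 6*h^2 - h + 45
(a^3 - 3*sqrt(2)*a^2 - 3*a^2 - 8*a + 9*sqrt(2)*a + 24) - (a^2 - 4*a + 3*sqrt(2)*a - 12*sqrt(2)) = a^3 - 3*sqrt(2)*a^2 - 4*a^2 - 4*a + 6*sqrt(2)*a + 12*sqrt(2) + 24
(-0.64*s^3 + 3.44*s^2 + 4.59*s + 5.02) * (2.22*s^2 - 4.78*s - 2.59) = -1.4208*s^5 + 10.696*s^4 - 4.5958*s^3 - 19.7054*s^2 - 35.8837*s - 13.0018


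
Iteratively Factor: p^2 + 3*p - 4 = (p + 4)*(p - 1)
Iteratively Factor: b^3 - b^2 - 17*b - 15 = (b - 5)*(b^2 + 4*b + 3) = (b - 5)*(b + 3)*(b + 1)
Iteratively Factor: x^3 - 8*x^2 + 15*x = (x - 3)*(x^2 - 5*x) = x*(x - 3)*(x - 5)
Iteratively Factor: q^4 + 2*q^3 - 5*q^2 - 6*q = (q + 3)*(q^3 - q^2 - 2*q) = (q + 1)*(q + 3)*(q^2 - 2*q) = (q - 2)*(q + 1)*(q + 3)*(q)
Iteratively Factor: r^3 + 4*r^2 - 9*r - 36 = (r - 3)*(r^2 + 7*r + 12) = (r - 3)*(r + 3)*(r + 4)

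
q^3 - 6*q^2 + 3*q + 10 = (q - 5)*(q - 2)*(q + 1)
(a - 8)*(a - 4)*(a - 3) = a^3 - 15*a^2 + 68*a - 96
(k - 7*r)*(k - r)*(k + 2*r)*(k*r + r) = k^4*r - 6*k^3*r^2 + k^3*r - 9*k^2*r^3 - 6*k^2*r^2 + 14*k*r^4 - 9*k*r^3 + 14*r^4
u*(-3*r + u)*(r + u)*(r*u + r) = -3*r^3*u^2 - 3*r^3*u - 2*r^2*u^3 - 2*r^2*u^2 + r*u^4 + r*u^3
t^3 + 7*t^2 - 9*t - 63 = (t - 3)*(t + 3)*(t + 7)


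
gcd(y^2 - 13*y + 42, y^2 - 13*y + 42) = y^2 - 13*y + 42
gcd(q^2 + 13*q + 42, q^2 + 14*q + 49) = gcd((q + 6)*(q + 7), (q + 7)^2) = q + 7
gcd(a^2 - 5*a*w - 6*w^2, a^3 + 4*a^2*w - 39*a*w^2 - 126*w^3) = -a + 6*w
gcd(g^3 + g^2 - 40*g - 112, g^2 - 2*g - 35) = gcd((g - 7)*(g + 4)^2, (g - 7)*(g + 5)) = g - 7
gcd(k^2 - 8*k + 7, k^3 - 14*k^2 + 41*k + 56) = k - 7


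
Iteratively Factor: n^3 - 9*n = (n + 3)*(n^2 - 3*n) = (n - 3)*(n + 3)*(n)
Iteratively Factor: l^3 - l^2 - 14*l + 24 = (l + 4)*(l^2 - 5*l + 6) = (l - 3)*(l + 4)*(l - 2)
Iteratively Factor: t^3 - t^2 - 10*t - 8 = (t + 1)*(t^2 - 2*t - 8) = (t + 1)*(t + 2)*(t - 4)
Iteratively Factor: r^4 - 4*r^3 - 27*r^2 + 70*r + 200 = (r + 2)*(r^3 - 6*r^2 - 15*r + 100) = (r - 5)*(r + 2)*(r^2 - r - 20) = (r - 5)*(r + 2)*(r + 4)*(r - 5)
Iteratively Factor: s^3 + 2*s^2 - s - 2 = (s + 2)*(s^2 - 1) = (s - 1)*(s + 2)*(s + 1)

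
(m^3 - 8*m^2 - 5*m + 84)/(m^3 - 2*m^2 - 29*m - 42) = (m - 4)/(m + 2)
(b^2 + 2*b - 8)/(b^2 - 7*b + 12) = (b^2 + 2*b - 8)/(b^2 - 7*b + 12)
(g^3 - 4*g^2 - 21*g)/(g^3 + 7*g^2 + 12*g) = (g - 7)/(g + 4)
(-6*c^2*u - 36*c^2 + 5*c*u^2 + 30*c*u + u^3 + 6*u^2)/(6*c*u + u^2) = -c - 6*c/u + u + 6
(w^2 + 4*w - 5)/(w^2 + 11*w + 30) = (w - 1)/(w + 6)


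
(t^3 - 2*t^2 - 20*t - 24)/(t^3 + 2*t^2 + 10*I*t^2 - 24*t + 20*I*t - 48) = (t^2 - 4*t - 12)/(t^2 + 10*I*t - 24)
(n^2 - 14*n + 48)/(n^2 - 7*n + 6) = (n - 8)/(n - 1)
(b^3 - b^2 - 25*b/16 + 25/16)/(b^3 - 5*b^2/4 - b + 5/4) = (b + 5/4)/(b + 1)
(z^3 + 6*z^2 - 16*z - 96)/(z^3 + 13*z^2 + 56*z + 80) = (z^2 + 2*z - 24)/(z^2 + 9*z + 20)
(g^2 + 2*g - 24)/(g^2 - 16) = (g + 6)/(g + 4)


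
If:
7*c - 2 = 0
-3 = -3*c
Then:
No Solution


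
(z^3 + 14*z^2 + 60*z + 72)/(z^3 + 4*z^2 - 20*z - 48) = (z + 6)/(z - 4)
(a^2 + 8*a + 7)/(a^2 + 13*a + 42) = (a + 1)/(a + 6)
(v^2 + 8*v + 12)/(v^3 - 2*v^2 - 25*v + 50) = (v^2 + 8*v + 12)/(v^3 - 2*v^2 - 25*v + 50)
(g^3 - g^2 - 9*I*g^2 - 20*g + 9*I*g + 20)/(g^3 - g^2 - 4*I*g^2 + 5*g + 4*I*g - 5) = (g - 4*I)/(g + I)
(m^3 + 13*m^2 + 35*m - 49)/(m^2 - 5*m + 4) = (m^2 + 14*m + 49)/(m - 4)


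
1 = 1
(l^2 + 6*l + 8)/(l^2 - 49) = (l^2 + 6*l + 8)/(l^2 - 49)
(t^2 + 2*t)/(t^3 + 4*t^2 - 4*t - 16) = t/(t^2 + 2*t - 8)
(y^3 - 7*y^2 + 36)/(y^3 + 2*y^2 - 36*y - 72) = (y - 3)/(y + 6)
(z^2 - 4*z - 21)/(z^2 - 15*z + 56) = (z + 3)/(z - 8)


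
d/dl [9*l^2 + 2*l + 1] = 18*l + 2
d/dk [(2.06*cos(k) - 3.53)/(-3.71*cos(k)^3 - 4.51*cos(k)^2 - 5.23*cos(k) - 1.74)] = (-15.2852*cos(k)^3 + 29.9983*cos(k)^2 + 31.8406*cos(k) + 22.0463)*sin(k)/(13.7641*cos(k)^6 + 33.4642*cos(k)^5 + 59.1467*cos(k)^4 + 60.0854*cos(k)^3 + 43.0477*cos(k)^2 + 18.2004*cos(k) + 3.0276)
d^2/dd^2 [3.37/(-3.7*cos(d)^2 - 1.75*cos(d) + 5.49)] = (184.5412*(1 - cos(d)^2)^2 + 65.46225*cos(d)^3 + 376.410465*cos(d)^2 - 98.547225*cos(d) - 342.09207)/(3.7*cos(d)^2 + 1.75*cos(d) - 5.49)^3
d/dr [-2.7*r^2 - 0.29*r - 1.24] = -5.4*r - 0.29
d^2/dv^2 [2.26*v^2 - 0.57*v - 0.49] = 4.52000000000000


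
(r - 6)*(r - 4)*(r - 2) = r^3 - 12*r^2 + 44*r - 48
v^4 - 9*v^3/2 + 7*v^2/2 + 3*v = v*(v - 3)*(v - 2)*(v + 1/2)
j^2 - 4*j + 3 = (j - 3)*(j - 1)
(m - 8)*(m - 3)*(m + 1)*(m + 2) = m^4 - 8*m^3 - 7*m^2 + 50*m + 48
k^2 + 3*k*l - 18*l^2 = (k - 3*l)*(k + 6*l)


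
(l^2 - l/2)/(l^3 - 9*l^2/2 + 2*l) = 1/(l - 4)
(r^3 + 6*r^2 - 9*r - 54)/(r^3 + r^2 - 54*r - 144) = (r - 3)/(r - 8)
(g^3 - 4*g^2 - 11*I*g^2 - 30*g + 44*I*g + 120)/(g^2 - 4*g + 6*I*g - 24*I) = (g^2 - 11*I*g - 30)/(g + 6*I)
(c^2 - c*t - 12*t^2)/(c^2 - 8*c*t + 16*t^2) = (-c - 3*t)/(-c + 4*t)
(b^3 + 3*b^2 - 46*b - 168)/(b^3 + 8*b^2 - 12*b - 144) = (b^2 - 3*b - 28)/(b^2 + 2*b - 24)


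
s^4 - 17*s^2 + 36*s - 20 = (s - 2)^2*(s - 1)*(s + 5)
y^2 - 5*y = y*(y - 5)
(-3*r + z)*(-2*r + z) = 6*r^2 - 5*r*z + z^2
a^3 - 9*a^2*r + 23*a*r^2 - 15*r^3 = (a - 5*r)*(a - 3*r)*(a - r)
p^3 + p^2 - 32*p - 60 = (p - 6)*(p + 2)*(p + 5)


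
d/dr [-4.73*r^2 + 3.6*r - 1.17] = 3.6 - 9.46*r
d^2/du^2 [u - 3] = 0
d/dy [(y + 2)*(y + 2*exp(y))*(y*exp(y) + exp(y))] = (y^3 + 4*y^2*exp(y) + 6*y^2 + 16*y*exp(y) + 8*y + 14*exp(y) + 2)*exp(y)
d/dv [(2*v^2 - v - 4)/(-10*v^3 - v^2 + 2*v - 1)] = (20*v^4 - 20*v^3 - 117*v^2 - 12*v + 9)/(100*v^6 + 20*v^5 - 39*v^4 + 16*v^3 + 6*v^2 - 4*v + 1)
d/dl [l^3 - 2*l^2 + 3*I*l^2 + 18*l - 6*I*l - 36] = 3*l^2 + l*(-4 + 6*I) + 18 - 6*I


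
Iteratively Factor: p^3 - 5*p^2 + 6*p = (p - 2)*(p^2 - 3*p) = p*(p - 2)*(p - 3)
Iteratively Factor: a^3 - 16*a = (a + 4)*(a^2 - 4*a) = (a - 4)*(a + 4)*(a)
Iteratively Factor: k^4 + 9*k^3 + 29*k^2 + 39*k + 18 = (k + 3)*(k^3 + 6*k^2 + 11*k + 6) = (k + 2)*(k + 3)*(k^2 + 4*k + 3) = (k + 2)*(k + 3)^2*(k + 1)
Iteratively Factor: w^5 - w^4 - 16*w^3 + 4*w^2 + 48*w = (w + 3)*(w^4 - 4*w^3 - 4*w^2 + 16*w) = (w - 4)*(w + 3)*(w^3 - 4*w) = w*(w - 4)*(w + 3)*(w^2 - 4) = w*(w - 4)*(w - 2)*(w + 3)*(w + 2)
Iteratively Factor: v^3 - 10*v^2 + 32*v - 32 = (v - 4)*(v^2 - 6*v + 8) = (v - 4)*(v - 2)*(v - 4)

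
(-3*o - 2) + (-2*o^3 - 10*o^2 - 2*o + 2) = -2*o^3 - 10*o^2 - 5*o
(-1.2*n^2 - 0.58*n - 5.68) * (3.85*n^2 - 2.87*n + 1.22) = -4.62*n^4 + 1.211*n^3 - 21.6674*n^2 + 15.594*n - 6.9296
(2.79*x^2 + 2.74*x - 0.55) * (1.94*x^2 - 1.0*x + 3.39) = 5.4126*x^4 + 2.5256*x^3 + 5.6511*x^2 + 9.8386*x - 1.8645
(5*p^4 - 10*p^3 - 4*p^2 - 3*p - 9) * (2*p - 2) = 10*p^5 - 30*p^4 + 12*p^3 + 2*p^2 - 12*p + 18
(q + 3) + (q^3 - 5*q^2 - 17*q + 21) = q^3 - 5*q^2 - 16*q + 24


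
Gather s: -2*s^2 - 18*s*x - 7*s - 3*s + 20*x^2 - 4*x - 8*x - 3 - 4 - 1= -2*s^2 + s*(-18*x - 10) + 20*x^2 - 12*x - 8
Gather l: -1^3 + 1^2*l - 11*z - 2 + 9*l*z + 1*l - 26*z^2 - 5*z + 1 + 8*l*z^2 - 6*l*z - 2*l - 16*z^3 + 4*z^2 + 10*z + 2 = l*(8*z^2 + 3*z) - 16*z^3 - 22*z^2 - 6*z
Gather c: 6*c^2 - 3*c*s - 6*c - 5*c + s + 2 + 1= 6*c^2 + c*(-3*s - 11) + s + 3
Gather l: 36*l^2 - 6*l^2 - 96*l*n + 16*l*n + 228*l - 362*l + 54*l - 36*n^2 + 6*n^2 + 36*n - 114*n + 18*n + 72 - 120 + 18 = 30*l^2 + l*(-80*n - 80) - 30*n^2 - 60*n - 30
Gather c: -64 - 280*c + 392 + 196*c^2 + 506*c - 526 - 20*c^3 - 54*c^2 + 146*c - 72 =-20*c^3 + 142*c^2 + 372*c - 270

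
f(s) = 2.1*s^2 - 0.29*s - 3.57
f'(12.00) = 50.11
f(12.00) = 295.35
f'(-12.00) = -50.69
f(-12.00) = 302.31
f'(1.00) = 3.91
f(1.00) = -1.76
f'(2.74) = 11.22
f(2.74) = 11.40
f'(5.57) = 23.10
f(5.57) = 59.97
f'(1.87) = 7.56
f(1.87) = 3.23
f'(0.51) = 1.85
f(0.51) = -3.17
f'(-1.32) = -5.83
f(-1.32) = 0.47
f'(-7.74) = -32.80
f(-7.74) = 124.48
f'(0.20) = 0.55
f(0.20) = -3.54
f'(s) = 4.2*s - 0.29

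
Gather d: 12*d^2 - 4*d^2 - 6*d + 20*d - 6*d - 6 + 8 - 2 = 8*d^2 + 8*d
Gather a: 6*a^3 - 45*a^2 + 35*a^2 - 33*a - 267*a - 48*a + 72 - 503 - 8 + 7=6*a^3 - 10*a^2 - 348*a - 432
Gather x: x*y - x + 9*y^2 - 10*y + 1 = x*(y - 1) + 9*y^2 - 10*y + 1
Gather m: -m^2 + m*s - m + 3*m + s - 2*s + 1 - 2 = -m^2 + m*(s + 2) - s - 1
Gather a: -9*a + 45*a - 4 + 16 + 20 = 36*a + 32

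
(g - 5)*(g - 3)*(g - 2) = g^3 - 10*g^2 + 31*g - 30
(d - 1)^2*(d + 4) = d^3 + 2*d^2 - 7*d + 4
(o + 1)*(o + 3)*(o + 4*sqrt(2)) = o^3 + 4*o^2 + 4*sqrt(2)*o^2 + 3*o + 16*sqrt(2)*o + 12*sqrt(2)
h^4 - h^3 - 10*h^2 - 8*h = h*(h - 4)*(h + 1)*(h + 2)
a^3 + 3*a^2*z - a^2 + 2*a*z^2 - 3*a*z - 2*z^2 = (a - 1)*(a + z)*(a + 2*z)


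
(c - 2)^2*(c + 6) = c^3 + 2*c^2 - 20*c + 24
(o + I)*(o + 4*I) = o^2 + 5*I*o - 4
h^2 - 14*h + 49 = (h - 7)^2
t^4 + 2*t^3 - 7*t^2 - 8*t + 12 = (t - 2)*(t - 1)*(t + 2)*(t + 3)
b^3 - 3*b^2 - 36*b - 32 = (b - 8)*(b + 1)*(b + 4)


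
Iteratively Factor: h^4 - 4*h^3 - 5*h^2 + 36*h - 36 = (h - 2)*(h^3 - 2*h^2 - 9*h + 18) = (h - 2)*(h + 3)*(h^2 - 5*h + 6) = (h - 2)^2*(h + 3)*(h - 3)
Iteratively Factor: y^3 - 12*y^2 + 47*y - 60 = (y - 3)*(y^2 - 9*y + 20) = (y - 5)*(y - 3)*(y - 4)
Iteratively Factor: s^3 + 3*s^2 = (s)*(s^2 + 3*s) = s^2*(s + 3)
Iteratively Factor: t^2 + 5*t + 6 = (t + 3)*(t + 2)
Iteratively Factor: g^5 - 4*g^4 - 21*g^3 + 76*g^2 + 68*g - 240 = (g + 4)*(g^4 - 8*g^3 + 11*g^2 + 32*g - 60) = (g + 2)*(g + 4)*(g^3 - 10*g^2 + 31*g - 30) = (g - 5)*(g + 2)*(g + 4)*(g^2 - 5*g + 6) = (g - 5)*(g - 3)*(g + 2)*(g + 4)*(g - 2)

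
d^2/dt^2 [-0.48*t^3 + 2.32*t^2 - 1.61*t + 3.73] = 4.64 - 2.88*t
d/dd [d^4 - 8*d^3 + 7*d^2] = 2*d*(2*d^2 - 12*d + 7)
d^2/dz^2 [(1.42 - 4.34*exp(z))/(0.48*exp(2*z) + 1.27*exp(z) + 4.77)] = (-0.999936*exp(4*z) + 3.954336*exp(3*z) + 62.21808*exp(2*z) + 15.576676*exp(z) - 107.349804)*exp(z)/(0.110592*exp(6*z) + 0.877824*exp(5*z) + 5.6196*exp(4*z) + 19.495135*exp(3*z) + 55.844775*exp(2*z) + 86.688549*exp(z) + 108.531333)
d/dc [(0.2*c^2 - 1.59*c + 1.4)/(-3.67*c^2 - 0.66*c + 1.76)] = (-5.9673*c^2 + 10.98*c - 1.8744)/(13.4689*c^4 + 4.8444*c^3 - 12.4828*c^2 - 2.3232*c + 3.0976)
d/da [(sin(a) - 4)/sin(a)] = 4*cos(a)/sin(a)^2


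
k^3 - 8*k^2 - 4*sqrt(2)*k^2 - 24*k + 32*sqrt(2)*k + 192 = (k - 8)*(k - 6*sqrt(2))*(k + 2*sqrt(2))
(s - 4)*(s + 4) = s^2 - 16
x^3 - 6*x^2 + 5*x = x*(x - 5)*(x - 1)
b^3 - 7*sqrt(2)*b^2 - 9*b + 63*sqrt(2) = (b - 3)*(b + 3)*(b - 7*sqrt(2))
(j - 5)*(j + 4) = j^2 - j - 20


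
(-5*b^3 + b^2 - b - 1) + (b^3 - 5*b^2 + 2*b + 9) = -4*b^3 - 4*b^2 + b + 8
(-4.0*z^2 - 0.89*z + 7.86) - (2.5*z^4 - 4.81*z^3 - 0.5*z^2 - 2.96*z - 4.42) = -2.5*z^4 + 4.81*z^3 - 3.5*z^2 + 2.07*z + 12.28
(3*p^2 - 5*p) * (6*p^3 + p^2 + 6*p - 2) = 18*p^5 - 27*p^4 + 13*p^3 - 36*p^2 + 10*p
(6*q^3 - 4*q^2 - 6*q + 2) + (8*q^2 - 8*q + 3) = 6*q^3 + 4*q^2 - 14*q + 5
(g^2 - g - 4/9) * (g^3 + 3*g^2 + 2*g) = g^5 + 2*g^4 - 13*g^3/9 - 10*g^2/3 - 8*g/9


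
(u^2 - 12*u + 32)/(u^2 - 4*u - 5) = (-u^2 + 12*u - 32)/(-u^2 + 4*u + 5)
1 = 1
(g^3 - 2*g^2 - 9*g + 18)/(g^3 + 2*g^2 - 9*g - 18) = (g - 2)/(g + 2)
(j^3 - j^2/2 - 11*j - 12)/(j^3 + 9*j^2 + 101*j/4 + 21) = 2*(j^2 - 2*j - 8)/(2*j^2 + 15*j + 28)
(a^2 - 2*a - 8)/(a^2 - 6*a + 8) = (a + 2)/(a - 2)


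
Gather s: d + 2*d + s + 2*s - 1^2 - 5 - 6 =3*d + 3*s - 12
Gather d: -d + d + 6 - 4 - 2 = 0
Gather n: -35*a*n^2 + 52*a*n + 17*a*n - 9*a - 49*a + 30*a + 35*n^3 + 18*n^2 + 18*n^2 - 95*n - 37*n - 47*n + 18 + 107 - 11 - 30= -28*a + 35*n^3 + n^2*(36 - 35*a) + n*(69*a - 179) + 84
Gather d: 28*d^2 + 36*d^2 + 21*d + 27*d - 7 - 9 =64*d^2 + 48*d - 16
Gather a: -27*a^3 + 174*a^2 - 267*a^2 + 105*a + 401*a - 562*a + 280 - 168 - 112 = -27*a^3 - 93*a^2 - 56*a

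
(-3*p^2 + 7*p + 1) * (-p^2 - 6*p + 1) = 3*p^4 + 11*p^3 - 46*p^2 + p + 1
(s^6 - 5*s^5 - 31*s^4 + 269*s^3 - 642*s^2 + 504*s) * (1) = s^6 - 5*s^5 - 31*s^4 + 269*s^3 - 642*s^2 + 504*s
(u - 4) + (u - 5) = 2*u - 9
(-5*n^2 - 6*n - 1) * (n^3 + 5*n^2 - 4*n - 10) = -5*n^5 - 31*n^4 - 11*n^3 + 69*n^2 + 64*n + 10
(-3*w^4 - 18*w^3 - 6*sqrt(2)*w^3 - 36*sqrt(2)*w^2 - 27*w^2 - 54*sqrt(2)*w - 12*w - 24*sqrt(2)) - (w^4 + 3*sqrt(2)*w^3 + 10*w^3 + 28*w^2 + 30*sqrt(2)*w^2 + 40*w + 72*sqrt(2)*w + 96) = -4*w^4 - 28*w^3 - 9*sqrt(2)*w^3 - 66*sqrt(2)*w^2 - 55*w^2 - 126*sqrt(2)*w - 52*w - 96 - 24*sqrt(2)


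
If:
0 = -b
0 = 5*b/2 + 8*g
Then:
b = 0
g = 0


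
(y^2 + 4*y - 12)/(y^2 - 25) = (y^2 + 4*y - 12)/(y^2 - 25)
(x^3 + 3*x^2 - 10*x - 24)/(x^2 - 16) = (x^2 - x - 6)/(x - 4)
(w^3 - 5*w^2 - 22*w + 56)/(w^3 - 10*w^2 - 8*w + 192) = (w^2 - 9*w + 14)/(w^2 - 14*w + 48)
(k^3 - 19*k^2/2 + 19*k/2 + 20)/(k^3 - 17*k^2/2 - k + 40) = (k + 1)/(k + 2)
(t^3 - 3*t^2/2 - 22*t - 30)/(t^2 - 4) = (t^2 - 7*t/2 - 15)/(t - 2)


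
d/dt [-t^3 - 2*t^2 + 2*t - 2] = -3*t^2 - 4*t + 2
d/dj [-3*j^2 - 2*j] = -6*j - 2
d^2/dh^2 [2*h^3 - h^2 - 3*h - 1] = 12*h - 2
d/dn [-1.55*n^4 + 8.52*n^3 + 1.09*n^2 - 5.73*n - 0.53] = -6.2*n^3 + 25.56*n^2 + 2.18*n - 5.73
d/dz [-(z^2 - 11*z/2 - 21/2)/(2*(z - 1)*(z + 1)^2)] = (z^3/2 - 6*z^2 - 12*z + 5/2)/(z^5 + z^4 - 2*z^3 - 2*z^2 + z + 1)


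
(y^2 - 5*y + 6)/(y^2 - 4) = (y - 3)/(y + 2)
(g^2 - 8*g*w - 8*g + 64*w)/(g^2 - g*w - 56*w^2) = (g - 8)/(g + 7*w)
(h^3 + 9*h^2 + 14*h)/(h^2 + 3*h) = (h^2 + 9*h + 14)/(h + 3)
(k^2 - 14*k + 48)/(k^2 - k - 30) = (k - 8)/(k + 5)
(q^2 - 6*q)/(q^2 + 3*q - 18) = q*(q - 6)/(q^2 + 3*q - 18)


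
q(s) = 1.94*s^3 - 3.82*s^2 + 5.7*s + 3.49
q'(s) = 5.82*s^2 - 7.64*s + 5.7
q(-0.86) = -5.47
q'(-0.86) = 16.57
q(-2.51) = -65.56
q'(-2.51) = 61.54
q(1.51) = 10.07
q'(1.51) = 7.43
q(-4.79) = -324.67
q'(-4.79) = 175.83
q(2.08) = 16.28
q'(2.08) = 14.99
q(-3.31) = -127.58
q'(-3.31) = 94.75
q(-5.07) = -376.43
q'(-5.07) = 194.04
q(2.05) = 15.83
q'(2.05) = 14.50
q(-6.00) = -587.27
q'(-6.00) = 261.06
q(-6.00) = -587.27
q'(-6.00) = 261.06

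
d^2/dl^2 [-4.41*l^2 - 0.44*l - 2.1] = -8.82000000000000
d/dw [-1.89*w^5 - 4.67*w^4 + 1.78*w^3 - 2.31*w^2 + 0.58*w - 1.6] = -9.45*w^4 - 18.68*w^3 + 5.34*w^2 - 4.62*w + 0.58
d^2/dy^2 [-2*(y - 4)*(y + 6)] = -4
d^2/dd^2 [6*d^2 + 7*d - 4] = 12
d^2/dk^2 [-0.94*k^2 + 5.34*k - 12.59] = -1.88000000000000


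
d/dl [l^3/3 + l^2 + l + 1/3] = l^2 + 2*l + 1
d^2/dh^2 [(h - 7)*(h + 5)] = 2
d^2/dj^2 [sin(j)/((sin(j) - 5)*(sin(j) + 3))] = (-sin(j)^5 - 2*sin(j)^4 - 88*sin(j)^3 + 30*sin(j)^2 - 135*sin(j) - 60)/((sin(j) - 5)^3*(sin(j) + 3)^3)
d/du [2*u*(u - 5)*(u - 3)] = 6*u^2 - 32*u + 30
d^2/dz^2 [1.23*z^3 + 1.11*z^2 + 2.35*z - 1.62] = 7.38*z + 2.22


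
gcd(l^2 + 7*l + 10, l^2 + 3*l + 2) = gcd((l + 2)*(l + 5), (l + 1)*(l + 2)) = l + 2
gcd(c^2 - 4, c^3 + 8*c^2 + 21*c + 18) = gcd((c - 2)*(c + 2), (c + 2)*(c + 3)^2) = c + 2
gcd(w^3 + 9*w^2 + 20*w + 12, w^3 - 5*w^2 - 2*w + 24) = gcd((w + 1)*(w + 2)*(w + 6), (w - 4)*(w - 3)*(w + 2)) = w + 2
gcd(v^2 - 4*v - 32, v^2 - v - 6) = 1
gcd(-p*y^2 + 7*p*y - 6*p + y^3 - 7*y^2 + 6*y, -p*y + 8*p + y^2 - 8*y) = -p + y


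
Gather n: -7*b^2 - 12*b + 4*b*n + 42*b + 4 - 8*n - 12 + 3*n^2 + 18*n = -7*b^2 + 30*b + 3*n^2 + n*(4*b + 10) - 8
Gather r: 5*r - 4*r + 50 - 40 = r + 10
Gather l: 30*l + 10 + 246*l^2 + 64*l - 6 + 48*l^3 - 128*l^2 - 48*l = 48*l^3 + 118*l^2 + 46*l + 4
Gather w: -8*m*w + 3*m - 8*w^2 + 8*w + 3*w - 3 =3*m - 8*w^2 + w*(11 - 8*m) - 3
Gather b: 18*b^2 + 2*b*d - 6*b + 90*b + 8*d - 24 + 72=18*b^2 + b*(2*d + 84) + 8*d + 48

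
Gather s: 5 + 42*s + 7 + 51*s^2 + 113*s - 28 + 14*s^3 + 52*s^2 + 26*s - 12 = 14*s^3 + 103*s^2 + 181*s - 28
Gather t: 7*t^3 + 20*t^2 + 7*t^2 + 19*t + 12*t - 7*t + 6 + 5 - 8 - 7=7*t^3 + 27*t^2 + 24*t - 4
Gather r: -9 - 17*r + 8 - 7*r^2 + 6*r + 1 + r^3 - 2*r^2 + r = r^3 - 9*r^2 - 10*r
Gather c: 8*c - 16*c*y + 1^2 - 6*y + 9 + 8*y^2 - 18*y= c*(8 - 16*y) + 8*y^2 - 24*y + 10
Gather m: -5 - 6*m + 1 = -6*m - 4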